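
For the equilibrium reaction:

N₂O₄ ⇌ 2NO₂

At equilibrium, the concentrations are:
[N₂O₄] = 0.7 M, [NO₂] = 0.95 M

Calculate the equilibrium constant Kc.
K_c = 1.2893

Kc = ([NO₂]^2) / ([N₂O₄])
   = ((0.95)^2) / ((0.7))
   = 0.9025 / 0.7 = 1.2893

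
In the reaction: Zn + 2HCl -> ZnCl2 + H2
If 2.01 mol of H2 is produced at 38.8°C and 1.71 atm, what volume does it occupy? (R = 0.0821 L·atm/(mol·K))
T = 38.8°C + 273.15 = 311.95 K
V = nRT/P = (2.01 × 0.0821 × 311.95) / 1.71
V = 30.10 L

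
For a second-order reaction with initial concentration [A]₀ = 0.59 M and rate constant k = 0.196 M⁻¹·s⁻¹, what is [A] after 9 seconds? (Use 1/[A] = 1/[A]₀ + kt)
0.2891 M

1/[A] = 1/[A]₀ + k·t = 1/0.59 + (0.196)·(9) = 1.6949 + 1.7640 = 3.4589
[A] = 1/3.4589 = 0.2891 M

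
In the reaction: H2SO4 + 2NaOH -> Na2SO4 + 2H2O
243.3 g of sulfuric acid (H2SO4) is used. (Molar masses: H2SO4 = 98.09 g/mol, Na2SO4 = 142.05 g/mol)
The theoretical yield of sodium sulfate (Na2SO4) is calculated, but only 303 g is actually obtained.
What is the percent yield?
Moles of H2SO4 = 243.3 g ÷ 98.09 g/mol = 2.48038 mol
Mole ratio: 1 mol Na2SO4 / 1 mol H2SO4
Moles of Na2SO4 = 2.48038 × (1/1) = 2.48038 mol
Theoretical yield = 2.48038 mol × 142.05 g/mol = 352.34 g
Actual yield = 303 g
Percent yield = (303 / 352.34) × 100% = 86.0%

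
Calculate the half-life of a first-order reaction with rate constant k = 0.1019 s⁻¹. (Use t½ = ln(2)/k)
6.80 s

t½ = ln(2)/k = 0.6931/0.1019 = 6.80 s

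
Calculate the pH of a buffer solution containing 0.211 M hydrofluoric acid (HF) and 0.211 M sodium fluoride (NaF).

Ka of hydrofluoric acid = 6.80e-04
pH = 3.17

pKa = -log(6.80e-04) = 3.17. pH = pKa + log([A⁻]/[HA]) = 3.17 + log(0.211/0.211)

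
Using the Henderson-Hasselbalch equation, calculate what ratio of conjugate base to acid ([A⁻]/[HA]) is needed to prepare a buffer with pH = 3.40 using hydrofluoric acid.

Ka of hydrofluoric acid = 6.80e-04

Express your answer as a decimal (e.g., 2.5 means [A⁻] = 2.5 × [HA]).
[A⁻]/[HA] = 1.708

pKa = −log(6.80e-04) = 3.1675. pH = pKa + log([A⁻]/[HA]). 3.40 = 3.1675 + log(ratio). log(ratio) = 3.40 − 3.1675 = 0.2325. ratio = 10^(0.2325) = 1.708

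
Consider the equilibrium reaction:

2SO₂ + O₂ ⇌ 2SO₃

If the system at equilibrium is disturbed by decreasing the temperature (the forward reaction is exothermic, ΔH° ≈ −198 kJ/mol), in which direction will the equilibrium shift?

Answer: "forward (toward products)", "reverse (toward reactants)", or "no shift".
forward (toward products)

Apply Le Chatelier's principle: system shifts to counteract the change.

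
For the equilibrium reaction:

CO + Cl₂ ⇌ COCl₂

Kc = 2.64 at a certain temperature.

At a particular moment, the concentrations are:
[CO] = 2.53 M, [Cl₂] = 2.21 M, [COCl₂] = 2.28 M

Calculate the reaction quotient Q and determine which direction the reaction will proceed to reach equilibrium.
Q = 0.408, Q < K, reaction proceeds forward (toward products)

Q = ([COCl₂]) / ([CO] × [Cl₂])
  = ((2.28)) / ((2.53)·(2.21)) = 2.28/5.5913 = 0.4078
Since Q = 0.4078 < Kc = 2.64, the reaction proceeds forward (toward products) to reach equilibrium.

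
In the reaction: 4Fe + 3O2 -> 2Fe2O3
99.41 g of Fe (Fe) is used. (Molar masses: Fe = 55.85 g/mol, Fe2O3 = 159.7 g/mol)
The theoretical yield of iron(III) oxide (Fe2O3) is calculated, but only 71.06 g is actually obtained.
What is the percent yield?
Moles of Fe = 99.41 g ÷ 55.85 g/mol = 1.77995 mol
Mole ratio: 2 mol Fe2O3 / 4 mol Fe
Moles of Fe2O3 = 1.77995 × (2/4) = 0.889973 mol
Theoretical yield = 0.889973 mol × 159.7 g/mol = 142.13 g
Actual yield = 71.06 g
Percent yield = (71.06 / 142.13) × 100% = 50.0%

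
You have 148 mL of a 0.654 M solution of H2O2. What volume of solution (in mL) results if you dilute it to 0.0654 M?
Using M₁V₁ = M₂V₂:
0.654 × 148 = 0.0654 × V₂
V₂ = (0.654 × 148) / 0.0654 = 1480 mL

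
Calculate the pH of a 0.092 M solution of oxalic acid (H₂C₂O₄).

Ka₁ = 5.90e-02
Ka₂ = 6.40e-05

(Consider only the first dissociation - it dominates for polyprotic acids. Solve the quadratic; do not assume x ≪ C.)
pH = 1.30

x² + Ka₁·x − Ka₁·C = 0 with Ka₁ = 5.90e-02, C = 0.092.
x = (−Ka₁ + √(Ka₁² + 4·Ka₁·C))/2 = 4.9862e-02 M, so pH = 1.30.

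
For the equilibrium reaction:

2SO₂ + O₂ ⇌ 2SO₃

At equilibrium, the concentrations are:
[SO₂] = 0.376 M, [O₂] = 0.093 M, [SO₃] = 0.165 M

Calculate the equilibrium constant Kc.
K_c = 2.0707

Kc = ([SO₃]^2) / ([SO₂]^2 × [O₂])
   = ((0.165)^2) / ((0.376)^2·(0.093))
   = 0.027225 / 0.013148 = 2.0707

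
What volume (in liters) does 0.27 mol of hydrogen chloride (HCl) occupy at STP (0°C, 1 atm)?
At STP, 1 mol of gas occupies 22.4 L
Volume = 0.27 mol × 22.4 L/mol = 6.05 L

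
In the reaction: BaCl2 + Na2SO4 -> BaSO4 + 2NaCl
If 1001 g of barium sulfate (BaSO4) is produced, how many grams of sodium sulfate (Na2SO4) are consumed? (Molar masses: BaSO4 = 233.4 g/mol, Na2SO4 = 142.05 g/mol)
Moles of BaSO4 = 1001 g ÷ 233.4 g/mol = 4.28877 mol
Mole ratio: 1 mol Na2SO4 / 1 mol BaSO4
Moles of Na2SO4 = 4.28877 × (1/1) = 4.28877 mol
Mass of Na2SO4 = 4.28877 mol × 142.05 g/mol = 609.2 g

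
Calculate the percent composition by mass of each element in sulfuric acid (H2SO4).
H: 2.06%, S: 32.69%, O: 65.25%

Molar mass of H2SO4 = 98.09 g/mol
% H = (2 × 1.008) / 98.09 × 100% = 2.016 / 98.09 × 100% = 2.06%
% S = (1 × 32.07) / 98.09 × 100% = 32.07 / 98.09 × 100% = 32.69%
% O = (4 × 16.0) / 98.09 × 100% = 64 / 98.09 × 100% = 65.25%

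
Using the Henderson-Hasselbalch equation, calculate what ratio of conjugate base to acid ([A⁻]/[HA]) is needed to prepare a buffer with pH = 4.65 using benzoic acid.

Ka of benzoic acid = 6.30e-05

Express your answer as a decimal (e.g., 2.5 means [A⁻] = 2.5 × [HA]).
[A⁻]/[HA] = 2.814

pKa = −log(6.30e-05) = 4.2007. pH = pKa + log([A⁻]/[HA]). 4.65 = 4.2007 + log(ratio). log(ratio) = 4.65 − 4.2007 = 0.4493. ratio = 10^(0.4493) = 2.814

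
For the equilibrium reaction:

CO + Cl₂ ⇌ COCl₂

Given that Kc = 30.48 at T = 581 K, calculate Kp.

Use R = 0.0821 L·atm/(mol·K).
K_p = 0.6390

Δn = (moles gaseous products) − (moles gaseous reactants) = -1
T = 581 K; RT = 0.0821 × 581 = 47.7001
Kp = Kc·(RT)^Δn = 30.48 × (47.7001)^-1 = 30.48 × 0.0209643 = 0.6390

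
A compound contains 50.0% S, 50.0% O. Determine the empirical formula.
Moles of S = 50.0 g / 32.07 g/mol = 1.559 mol
Moles of O = 50.0 g / 16.0 g/mol = 3.125 mol

Smallest moles = 1.559
Divide all by smallest:
S: 1.559 / 1.559 = 1.00
O: 3.125 / 1.559 = 2.00

Empirical formula: SO2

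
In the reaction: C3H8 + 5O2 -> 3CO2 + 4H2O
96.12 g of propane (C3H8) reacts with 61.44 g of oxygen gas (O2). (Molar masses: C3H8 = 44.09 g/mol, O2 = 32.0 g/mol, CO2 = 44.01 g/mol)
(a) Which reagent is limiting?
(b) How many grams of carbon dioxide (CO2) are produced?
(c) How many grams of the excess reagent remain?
(a) O2, (b) 50.7 g, (c) 79.19 g

Moles of C3H8 = 96.12 g ÷ 44.09 g/mol = 2.18009 mol
Moles of O2 = 61.44 g ÷ 32.0 g/mol = 1.92 mol
Moles ÷ coefficient: C3H8: 2.18009/1 = 2.18, O2: 1.92/5 = 0.384
(a) O2 has the smaller value, so O2 is the limiting reagent.
(b) Moles of CO2 = 1.92 mol O2 × (3/5) = 1.152 mol; mass = 1.152 mol × 44.01 g/mol = 50.7 g
(c) C3H8 consumed = 1.92 × (1/5) = 0.384 mol; remaining = 2.18009 − 0.384 = 1.79609 mol; mass = 1.79609 mol × 44.09 g/mol = 79.19 g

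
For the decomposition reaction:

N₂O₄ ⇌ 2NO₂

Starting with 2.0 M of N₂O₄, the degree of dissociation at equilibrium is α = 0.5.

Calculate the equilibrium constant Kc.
K_c = 4.0000

x = α·[A]₀ = 0.5 × 2.0 = 1 M dissociated.
At eq: [N₂O₄] = 2.0 − 1 = 1 M; [NO₂] = 2x = 2 M.
Kc = [NO₂]²/[N₂O₄] = (2)²/1 = 4.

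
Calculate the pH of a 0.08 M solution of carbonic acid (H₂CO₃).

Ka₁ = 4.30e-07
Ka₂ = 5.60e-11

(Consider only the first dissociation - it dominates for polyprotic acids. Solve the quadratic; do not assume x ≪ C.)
pH = 3.73

x² + Ka₁·x − Ka₁·C = 0 with Ka₁ = 4.30e-07, C = 0.08.
x = (−Ka₁ + √(Ka₁² + 4·Ka₁·C))/2 = 1.8526e-04 M, so pH = 3.73.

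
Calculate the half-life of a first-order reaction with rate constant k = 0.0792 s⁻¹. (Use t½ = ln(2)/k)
8.75 s

t½ = ln(2)/k = 0.6931/0.0792 = 8.75 s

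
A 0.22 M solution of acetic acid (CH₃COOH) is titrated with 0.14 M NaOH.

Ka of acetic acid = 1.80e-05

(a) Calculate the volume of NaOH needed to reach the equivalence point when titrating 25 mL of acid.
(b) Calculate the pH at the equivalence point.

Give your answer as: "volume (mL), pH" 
V = 39.3 mL, pH = 8.84

(a) At equivalence: moles acid = moles base.
moles acid = 0.22 × 0.025 = 0.0055 mol; V_NaOH = 0.0055/0.14 = 0.03929 L = 39.3 mL.
(b) At equivalence, all acid → conjugate base A⁻ at [A⁻] = 0.0055/0.06429 = 0.08556 M.
Kb = Kw/Ka = 1.0e-14/1.80e-05 = 5.556e-10; [OH⁻] = √(Kb·[A⁻]) = 6.894e-06; pOH = 5.16; pH = 14 − pOH = 8.84.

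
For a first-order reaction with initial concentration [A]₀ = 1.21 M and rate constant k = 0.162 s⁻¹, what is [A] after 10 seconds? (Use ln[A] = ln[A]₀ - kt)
0.2395 M

ln[A] = ln[A]₀ - k·t = ln(1.21) - (0.162)·(10) = 0.1906 - 1.6200 = -1.4294
[A] = e^(-1.4294) = 0.2395 M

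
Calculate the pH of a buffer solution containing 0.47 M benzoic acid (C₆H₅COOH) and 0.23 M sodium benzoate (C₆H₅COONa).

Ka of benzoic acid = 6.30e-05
pH = 3.89

pKa = -log(6.30e-05) = 4.20. pH = pKa + log([A⁻]/[HA]) = 4.20 + log(0.23/0.47)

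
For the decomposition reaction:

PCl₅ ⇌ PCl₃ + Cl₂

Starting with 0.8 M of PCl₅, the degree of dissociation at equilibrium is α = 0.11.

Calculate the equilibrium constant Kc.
K_c = 0.0109

x = α·[A]₀ = 0.11 × 0.8 = 0.088 M dissociated.
At eq: [PCl₅] = 0.8 − 0.088 = 0.712 M; [PCl₃] = [Cl₂] = x = 0.088 M.
Kc = [PCl₃][Cl₂]/[PCl₅] = (0.088)²/0.712 = 0.01088.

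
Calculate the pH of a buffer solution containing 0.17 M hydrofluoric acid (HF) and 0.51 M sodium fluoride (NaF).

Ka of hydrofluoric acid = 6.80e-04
pH = 3.64

pKa = -log(6.80e-04) = 3.17. pH = pKa + log([A⁻]/[HA]) = 3.17 + log(0.51/0.17)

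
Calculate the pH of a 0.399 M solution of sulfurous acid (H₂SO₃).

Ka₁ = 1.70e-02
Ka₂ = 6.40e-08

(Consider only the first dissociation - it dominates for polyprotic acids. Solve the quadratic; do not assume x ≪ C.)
pH = 1.13

x² + Ka₁·x − Ka₁·C = 0 with Ka₁ = 1.70e-02, C = 0.399.
x = (−Ka₁ + √(Ka₁² + 4·Ka₁·C))/2 = 7.4296e-02 M, so pH = 1.13.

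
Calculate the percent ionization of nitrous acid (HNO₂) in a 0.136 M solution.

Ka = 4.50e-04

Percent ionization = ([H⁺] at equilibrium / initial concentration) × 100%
Percent ionization = 5.59%

Let x = [H⁺]. Ka = x²/(C - x) ⇒ x² + (4.50e-04)x - (4.50e-04)(0.136) = 0. x = 7.6013e-03. Percent = (7.6013e-03/0.136) × 100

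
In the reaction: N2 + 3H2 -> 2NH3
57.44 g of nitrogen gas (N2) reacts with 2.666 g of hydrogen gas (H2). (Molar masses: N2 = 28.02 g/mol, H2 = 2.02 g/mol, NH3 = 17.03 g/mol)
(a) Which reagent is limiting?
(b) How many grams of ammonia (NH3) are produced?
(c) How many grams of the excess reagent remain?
(a) H2, (b) 14.98 g, (c) 45.11 g

Moles of N2 = 57.44 g ÷ 28.02 g/mol = 2.04996 mol
Moles of H2 = 2.666 g ÷ 2.02 g/mol = 1.3198 mol
Moles ÷ coefficient: N2: 2.04996/1 = 2.05, H2: 1.3198/3 = 0.4399
(a) H2 has the smaller value, so H2 is the limiting reagent.
(b) Moles of NH3 = 1.3198 mol H2 × (2/3) = 0.879868 mol; mass = 0.879868 mol × 17.03 g/mol = 14.98 g
(c) N2 consumed = 1.3198 × (1/3) = 0.439934 mol; remaining = 2.04996 − 0.439934 = 1.61003 mol; mass = 1.61003 mol × 28.02 g/mol = 45.11 g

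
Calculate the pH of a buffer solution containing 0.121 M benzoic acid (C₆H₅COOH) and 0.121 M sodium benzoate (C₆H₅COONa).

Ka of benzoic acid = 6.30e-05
pH = 4.20

pKa = -log(6.30e-05) = 4.20. pH = pKa + log([A⁻]/[HA]) = 4.20 + log(0.121/0.121)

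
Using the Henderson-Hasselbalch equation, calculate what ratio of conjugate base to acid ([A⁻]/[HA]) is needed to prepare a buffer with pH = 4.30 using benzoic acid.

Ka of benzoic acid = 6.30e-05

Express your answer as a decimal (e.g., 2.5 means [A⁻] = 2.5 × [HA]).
[A⁻]/[HA] = 1.257

pKa = −log(6.30e-05) = 4.2007. pH = pKa + log([A⁻]/[HA]). 4.30 = 4.2007 + log(ratio). log(ratio) = 4.30 − 4.2007 = 0.0993. ratio = 10^(0.0993) = 1.257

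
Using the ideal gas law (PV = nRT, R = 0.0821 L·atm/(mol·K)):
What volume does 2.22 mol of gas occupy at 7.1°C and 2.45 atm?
T = 7.1°C + 273.15 = 280.25 K
V = nRT/P = (2.22 × 0.0821 × 280.25) / 2.45
V = 20.85 L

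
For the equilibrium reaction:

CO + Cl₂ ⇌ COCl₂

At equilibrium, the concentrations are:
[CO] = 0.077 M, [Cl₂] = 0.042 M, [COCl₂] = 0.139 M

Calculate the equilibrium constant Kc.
K_c = 42.9808

Kc = ([COCl₂]) / ([CO] × [Cl₂])
   = ((0.139)) / ((0.077)·(0.042))
   = 0.139 / 0.003234 = 42.9808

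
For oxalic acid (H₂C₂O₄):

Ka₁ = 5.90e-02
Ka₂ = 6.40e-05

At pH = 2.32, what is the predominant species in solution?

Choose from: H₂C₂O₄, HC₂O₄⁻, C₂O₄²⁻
HC₂O₄⁻

pKa1 = 1.23, pKa2 = 4.19. Each pKa is the crossover between adjacent species; pH = 2.32 lies in the region where HC₂O₄⁻ predominates.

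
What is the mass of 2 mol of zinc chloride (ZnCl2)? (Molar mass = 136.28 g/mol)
Mass = 2 mol × 136.28 g/mol = 272.6 g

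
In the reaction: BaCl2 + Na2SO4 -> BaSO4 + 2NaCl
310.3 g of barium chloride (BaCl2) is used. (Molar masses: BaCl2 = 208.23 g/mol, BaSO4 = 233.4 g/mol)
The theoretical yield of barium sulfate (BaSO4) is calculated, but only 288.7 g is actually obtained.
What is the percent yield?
Moles of BaCl2 = 310.3 g ÷ 208.23 g/mol = 1.49018 mol
Mole ratio: 1 mol BaSO4 / 1 mol BaCl2
Moles of BaSO4 = 1.49018 × (1/1) = 1.49018 mol
Theoretical yield = 1.49018 mol × 233.4 g/mol = 347.81 g
Actual yield = 288.7 g
Percent yield = (288.7 / 347.81) × 100% = 83.0%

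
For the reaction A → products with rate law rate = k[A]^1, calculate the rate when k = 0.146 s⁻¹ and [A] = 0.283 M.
0.04132 M/s

rate = k·[A]^1 = 0.146·(0.283)^1 = 0.146·0.283 = 0.04132 M/s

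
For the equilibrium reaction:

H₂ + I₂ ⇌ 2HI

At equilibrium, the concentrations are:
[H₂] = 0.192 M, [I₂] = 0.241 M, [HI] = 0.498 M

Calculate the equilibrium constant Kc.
K_c = 5.3597

Kc = ([HI]^2) / ([H₂] × [I₂])
   = ((0.498)^2) / ((0.192)·(0.241))
   = 0.248 / 0.046272 = 5.3597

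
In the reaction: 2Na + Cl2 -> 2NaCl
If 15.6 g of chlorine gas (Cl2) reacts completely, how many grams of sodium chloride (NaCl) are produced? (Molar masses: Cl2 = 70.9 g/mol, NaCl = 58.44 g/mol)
Moles of Cl2 = 15.6 g ÷ 70.9 g/mol = 0.220028 mol
Mole ratio: 2 mol NaCl / 1 mol Cl2
Moles of NaCl = 0.220028 × (2/1) = 0.440056 mol
Mass of NaCl = 0.440056 mol × 58.44 g/mol = 25.72 g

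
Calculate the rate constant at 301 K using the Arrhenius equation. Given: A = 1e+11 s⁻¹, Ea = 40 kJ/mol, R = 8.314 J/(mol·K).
1.14e+04 s⁻¹

k = A·exp(-Ea/(R·T)) = 1e+11·exp(-40000/(8.314·301)) = 1e+11·exp(-15.9839) = 1e+11·1.1436e-07 = 1.14e+04 s⁻¹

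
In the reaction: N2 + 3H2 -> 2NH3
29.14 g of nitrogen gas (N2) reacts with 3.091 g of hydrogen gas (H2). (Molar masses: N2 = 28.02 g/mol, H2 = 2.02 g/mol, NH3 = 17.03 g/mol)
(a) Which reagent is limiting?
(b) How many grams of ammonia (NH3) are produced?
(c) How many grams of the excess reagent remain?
(a) H2, (b) 17.37 g, (c) 14.85 g

Moles of N2 = 29.14 g ÷ 28.02 g/mol = 1.03997 mol
Moles of H2 = 3.091 g ÷ 2.02 g/mol = 1.5302 mol
Moles ÷ coefficient: N2: 1.03997/1 = 1.04, H2: 1.5302/3 = 0.5101
(a) H2 has the smaller value, so H2 is the limiting reagent.
(b) Moles of NH3 = 1.5302 mol H2 × (2/3) = 1.02013 mol; mass = 1.02013 mol × 17.03 g/mol = 17.37 g
(c) N2 consumed = 1.5302 × (1/3) = 0.510066 mol; remaining = 1.03997 − 0.510066 = 0.529905 mol; mass = 0.529905 mol × 28.02 g/mol = 14.85 g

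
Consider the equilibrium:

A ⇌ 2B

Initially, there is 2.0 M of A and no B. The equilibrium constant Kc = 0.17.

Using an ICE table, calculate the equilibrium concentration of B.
[B] = 0.542 M

ICE: [A] = 2.0 − x, [B] = 2x.
Kc = (2x)²/(2.0 − x) = 0.17 ⇒ 4x² + 0.17x − 0.34 = 0.
x = (−0.17 + √(0.17² + 4·4·0.34))/(2·4) = (−0.17 + √5.4689)/8 = 0.27107.
[B] = 2x = 0.542 M.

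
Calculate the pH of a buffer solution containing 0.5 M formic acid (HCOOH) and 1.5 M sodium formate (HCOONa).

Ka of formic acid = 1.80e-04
pH = 4.22

pKa = -log(1.80e-04) = 3.74. pH = pKa + log([A⁻]/[HA]) = 3.74 + log(1.5/0.5)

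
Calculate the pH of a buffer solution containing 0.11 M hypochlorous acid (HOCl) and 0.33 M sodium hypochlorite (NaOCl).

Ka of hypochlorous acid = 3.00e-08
pH = 8.00

pKa = -log(3.00e-08) = 7.52. pH = pKa + log([A⁻]/[HA]) = 7.52 + log(0.33/0.11)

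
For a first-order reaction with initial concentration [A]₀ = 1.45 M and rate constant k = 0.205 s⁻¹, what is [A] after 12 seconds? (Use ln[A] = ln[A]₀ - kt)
0.1239 M

ln[A] = ln[A]₀ - k·t = ln(1.45) - (0.205)·(12) = 0.3716 - 2.4600 = -2.0884
[A] = e^(-2.0884) = 0.1239 M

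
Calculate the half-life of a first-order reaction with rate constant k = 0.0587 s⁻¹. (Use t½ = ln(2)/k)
11.81 s

t½ = ln(2)/k = 0.6931/0.0587 = 11.81 s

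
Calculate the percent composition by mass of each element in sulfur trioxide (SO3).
S: 40.05%, O: 59.95%

Molar mass of SO3 = 80.07 g/mol
% S = (1 × 32.07) / 80.07 × 100% = 32.07 / 80.07 × 100% = 40.05%
% O = (3 × 16.0) / 80.07 × 100% = 48 / 80.07 × 100% = 59.95%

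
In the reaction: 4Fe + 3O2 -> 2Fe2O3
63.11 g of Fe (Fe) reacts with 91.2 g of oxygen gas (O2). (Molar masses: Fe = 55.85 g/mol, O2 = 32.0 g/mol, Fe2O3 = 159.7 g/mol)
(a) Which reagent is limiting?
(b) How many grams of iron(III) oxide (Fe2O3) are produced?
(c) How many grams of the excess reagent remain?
(a) Fe, (b) 90.23 g, (c) 64.08 g

Moles of Fe = 63.11 g ÷ 55.85 g/mol = 1.12999 mol
Moles of O2 = 91.2 g ÷ 32.0 g/mol = 2.85 mol
Moles ÷ coefficient: Fe: 1.12999/4 = 0.2825, O2: 2.85/3 = 0.95
(a) Fe has the smaller value, so Fe is the limiting reagent.
(b) Moles of Fe2O3 = 1.12999 mol Fe × (2/4) = 0.564996 mol; mass = 0.564996 mol × 159.7 g/mol = 90.23 g
(c) O2 consumed = 1.12999 × (3/4) = 0.847493 mol; remaining = 2.85 − 0.847493 = 2.00251 mol; mass = 2.00251 mol × 32.0 g/mol = 64.08 g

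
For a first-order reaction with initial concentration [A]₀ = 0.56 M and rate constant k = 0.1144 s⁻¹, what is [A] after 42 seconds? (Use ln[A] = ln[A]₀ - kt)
0.0046 M

ln[A] = ln[A]₀ - k·t = ln(0.56) - (0.1144)·(42) = -0.5798 - 4.8048 = -5.3846
[A] = e^(-5.3846) = 0.0046 M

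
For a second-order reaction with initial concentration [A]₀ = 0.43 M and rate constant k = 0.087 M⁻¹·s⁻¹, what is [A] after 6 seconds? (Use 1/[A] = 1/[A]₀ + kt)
0.3512 M

1/[A] = 1/[A]₀ + k·t = 1/0.43 + (0.087)·(6) = 2.3256 + 0.5220 = 2.8476
[A] = 1/2.8476 = 0.3512 M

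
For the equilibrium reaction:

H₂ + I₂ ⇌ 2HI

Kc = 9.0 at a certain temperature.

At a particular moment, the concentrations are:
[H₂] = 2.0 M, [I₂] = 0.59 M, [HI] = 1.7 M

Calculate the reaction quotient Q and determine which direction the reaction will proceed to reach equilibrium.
Q = 2.449, Q < K, reaction proceeds forward (toward products)

Q = ([HI]^2) / ([H₂] × [I₂])
  = ((1.7)^2) / ((2.0)·(0.59)) = 2.89/1.18 = 2.449
Since Q = 2.449 < Kc = 9.0, the reaction proceeds forward (toward products) to reach equilibrium.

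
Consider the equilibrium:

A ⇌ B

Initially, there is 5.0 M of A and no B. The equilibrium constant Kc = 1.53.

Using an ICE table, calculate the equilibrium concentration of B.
[B] = 3.024 M

ICE: [A] = 5.0 − x, [B] = x.
Kc = x/(5.0 − x) = 1.53 ⇒ x = 1.53·5.0/(1 + 1.53) = 7.65/2.53 = 3.024.
[B] = x = 3.024 M.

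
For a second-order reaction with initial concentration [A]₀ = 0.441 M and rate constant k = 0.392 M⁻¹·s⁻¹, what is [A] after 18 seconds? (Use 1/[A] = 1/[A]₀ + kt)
0.1073 M

1/[A] = 1/[A]₀ + k·t = 1/0.441 + (0.392)·(18) = 2.2676 + 7.0560 = 9.3236
[A] = 1/9.3236 = 0.1073 M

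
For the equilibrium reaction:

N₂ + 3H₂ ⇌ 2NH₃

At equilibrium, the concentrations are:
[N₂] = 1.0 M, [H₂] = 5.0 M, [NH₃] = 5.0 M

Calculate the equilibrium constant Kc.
K_c = 0.2000

Kc = ([NH₃]^2) / ([N₂] × [H₂]^3)
   = ((5.0)^2) / ((1.0)·(5.0)^3)
   = 25 / 125 = 0.2000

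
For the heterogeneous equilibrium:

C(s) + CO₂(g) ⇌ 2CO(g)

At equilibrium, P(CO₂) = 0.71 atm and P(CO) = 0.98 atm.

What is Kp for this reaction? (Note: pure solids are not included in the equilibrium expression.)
K_p = 1.353

Solid C is excluded.
Kp = P(CO)²/P(CO₂) = (0.98)²/0.71 = 0.9604/0.71 = 1.353.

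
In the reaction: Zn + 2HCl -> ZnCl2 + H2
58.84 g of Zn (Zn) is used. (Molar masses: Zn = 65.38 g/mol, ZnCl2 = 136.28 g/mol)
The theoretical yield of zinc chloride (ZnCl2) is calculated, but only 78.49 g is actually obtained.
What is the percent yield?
Moles of Zn = 58.84 g ÷ 65.38 g/mol = 0.899969 mol
Mole ratio: 1 mol ZnCl2 / 1 mol Zn
Moles of ZnCl2 = 0.899969 × (1/1) = 0.899969 mol
Theoretical yield = 0.899969 mol × 136.28 g/mol = 122.65 g
Actual yield = 78.49 g
Percent yield = (78.49 / 122.65) × 100% = 64.0%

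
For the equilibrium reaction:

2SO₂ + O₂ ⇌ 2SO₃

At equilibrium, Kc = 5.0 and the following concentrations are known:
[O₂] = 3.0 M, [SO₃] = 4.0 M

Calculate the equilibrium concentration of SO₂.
[SO₂] = 1.0328 M

Kc = ([SO₃]^2) / ([SO₂]^2 × [O₂]) = 5.0
[SO₂]^2 = (product terms)/(Kc · other reactant terms) = 16 / (5.0 · 3) = 1.0667
[SO₂] = (1.0667)^(1/2) = 1.0328 M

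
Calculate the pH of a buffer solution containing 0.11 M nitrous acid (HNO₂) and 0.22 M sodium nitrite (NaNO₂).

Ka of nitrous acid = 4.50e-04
pH = 3.65

pKa = -log(4.50e-04) = 3.35. pH = pKa + log([A⁻]/[HA]) = 3.35 + log(0.22/0.11)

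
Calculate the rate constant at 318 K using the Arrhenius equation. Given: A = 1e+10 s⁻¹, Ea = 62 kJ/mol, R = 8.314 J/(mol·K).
6.54e-01 s⁻¹

k = A·exp(-Ea/(R·T)) = 1e+10·exp(-62000/(8.314·318)) = 1e+10·exp(-23.4506) = 1e+10·6.5391e-11 = 6.54e-01 s⁻¹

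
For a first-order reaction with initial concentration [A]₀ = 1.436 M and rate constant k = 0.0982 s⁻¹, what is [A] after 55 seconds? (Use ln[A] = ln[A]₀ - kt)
0.0065 M

ln[A] = ln[A]₀ - k·t = ln(1.436) - (0.0982)·(55) = 0.3619 - 5.4010 = -5.0391
[A] = e^(-5.0391) = 0.0065 M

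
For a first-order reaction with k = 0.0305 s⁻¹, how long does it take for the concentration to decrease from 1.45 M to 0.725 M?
22.73 s

From ln[A] = ln[A]₀ - k·t: t = ln([A]₀/[A])/k = ln(1.45/0.725)/0.0305 = ln(2.0000)/0.0305 = 0.6931/0.0305 = 22.73 s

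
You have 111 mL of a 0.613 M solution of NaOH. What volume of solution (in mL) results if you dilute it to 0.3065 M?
Using M₁V₁ = M₂V₂:
0.613 × 111 = 0.3065 × V₂
V₂ = (0.613 × 111) / 0.3065 = 222 mL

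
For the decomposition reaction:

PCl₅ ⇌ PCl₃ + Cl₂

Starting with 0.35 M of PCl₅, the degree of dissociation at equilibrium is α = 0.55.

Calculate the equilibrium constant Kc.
K_c = 0.2353

x = α·[A]₀ = 0.55 × 0.35 = 0.1925 M dissociated.
At eq: [PCl₅] = 0.35 − 0.1925 = 0.1575 M; [PCl₃] = [Cl₂] = x = 0.1925 M.
Kc = [PCl₃][Cl₂]/[PCl₅] = (0.1925)²/0.1575 = 0.2353.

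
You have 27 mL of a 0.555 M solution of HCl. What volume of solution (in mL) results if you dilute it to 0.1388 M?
Using M₁V₁ = M₂V₂:
0.555 × 27 = 0.1388 × V₂
V₂ = (0.555 × 27) / 0.1388 = 108 mL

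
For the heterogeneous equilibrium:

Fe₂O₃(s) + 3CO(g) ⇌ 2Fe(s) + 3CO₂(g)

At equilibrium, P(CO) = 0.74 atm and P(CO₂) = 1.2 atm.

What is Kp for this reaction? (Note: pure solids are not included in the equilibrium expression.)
K_p = 4.264

Solids (Fe₂O₃, Fe) are excluded.
Kp = P(CO₂)³/P(CO)³ = (1.2)³/(0.74)³ = 1.728/0.4052 = 4.264.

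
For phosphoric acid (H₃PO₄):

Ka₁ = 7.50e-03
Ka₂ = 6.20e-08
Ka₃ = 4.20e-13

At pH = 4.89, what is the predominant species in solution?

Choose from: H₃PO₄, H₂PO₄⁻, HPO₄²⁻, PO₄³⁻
H₂PO₄⁻

pKa1 = 2.12, pKa2 = 7.21, pKa3 = 12.38. Each pKa is the crossover between adjacent species; pH = 4.89 lies in the region where H₂PO₄⁻ predominates.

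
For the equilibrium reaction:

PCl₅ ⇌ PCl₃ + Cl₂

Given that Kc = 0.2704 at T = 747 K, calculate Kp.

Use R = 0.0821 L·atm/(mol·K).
K_p = 16.5833

Δn = (moles gaseous products) − (moles gaseous reactants) = 1
T = 747 K; RT = 0.0821 × 747 = 61.3287
Kp = Kc·(RT)^Δn = 0.2704 × (61.3287)^1 = 0.2704 × 61.3287 = 16.5833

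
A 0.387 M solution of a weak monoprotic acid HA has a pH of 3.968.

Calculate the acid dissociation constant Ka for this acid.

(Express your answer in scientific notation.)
K_a = 3.00e-08

[H⁺] = 10^(−pH) = 10^(−3.968) = 1.076e-04 M. For HA ⇌ H⁺ + A⁻, Ka = x²/(C − x) = (1.076e-04)²/(0.387 − 1.076e-04) = 3.00e-08.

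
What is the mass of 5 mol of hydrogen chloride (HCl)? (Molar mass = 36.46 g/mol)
Mass = 5 mol × 36.46 g/mol = 182.3 g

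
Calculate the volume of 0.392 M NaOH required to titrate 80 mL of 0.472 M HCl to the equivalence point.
V_{base} = 96.3 mL

At equivalence: moles acid = moles base.
moles HCl = 0.472 M × 0.08 L = 0.03776 mol
V_NaOH = 0.03776 mol ÷ 0.392 M = 0.09633 L = 96.3 mL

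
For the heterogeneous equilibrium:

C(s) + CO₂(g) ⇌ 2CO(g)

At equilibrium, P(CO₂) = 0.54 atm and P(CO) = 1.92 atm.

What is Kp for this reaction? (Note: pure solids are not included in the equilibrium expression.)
K_p = 6.827

Solid C is excluded.
Kp = P(CO)²/P(CO₂) = (1.92)²/0.54 = 3.686/0.54 = 6.827.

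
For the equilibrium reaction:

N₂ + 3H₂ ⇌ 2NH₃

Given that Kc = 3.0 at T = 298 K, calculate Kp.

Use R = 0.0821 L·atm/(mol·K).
K_p = 0.0050

Δn = (moles gaseous products) − (moles gaseous reactants) = -2
T = 298 K; RT = 0.0821 × 298 = 24.4658
Kp = Kc·(RT)^Δn = 3.0 × (24.4658)^-2 = 3.0 × 0.00167063 = 0.0050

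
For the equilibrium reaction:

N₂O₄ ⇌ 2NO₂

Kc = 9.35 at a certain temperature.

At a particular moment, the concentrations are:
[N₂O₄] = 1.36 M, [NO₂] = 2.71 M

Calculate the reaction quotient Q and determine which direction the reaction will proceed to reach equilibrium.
Q = 5.400, Q < K, reaction proceeds forward (toward products)

Q = ([NO₂]^2) / ([N₂O₄])
  = ((2.71)^2) / ((1.36)) = 7.3441/1.36 = 5.4
Since Q = 5.4 < Kc = 9.35, the reaction proceeds forward (toward products) to reach equilibrium.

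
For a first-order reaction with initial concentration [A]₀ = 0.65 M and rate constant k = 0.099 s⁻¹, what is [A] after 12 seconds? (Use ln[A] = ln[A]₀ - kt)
0.1981 M

ln[A] = ln[A]₀ - k·t = ln(0.65) - (0.099)·(12) = -0.4308 - 1.1880 = -1.6188
[A] = e^(-1.6188) = 0.1981 M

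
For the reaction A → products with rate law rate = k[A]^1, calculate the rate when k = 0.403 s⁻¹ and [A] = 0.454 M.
0.183 M/s

rate = k·[A]^1 = 0.403·(0.454)^1 = 0.403·0.454 = 0.183 M/s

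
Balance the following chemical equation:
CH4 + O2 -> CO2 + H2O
Balanced equation:
CH4 + 2O2 -> CO2 + 2H2O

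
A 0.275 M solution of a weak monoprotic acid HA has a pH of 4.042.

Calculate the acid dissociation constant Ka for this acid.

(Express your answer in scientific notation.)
K_a = 3.00e-08

[H⁺] = 10^(−pH) = 10^(−4.042) = 9.078e-05 M. For HA ⇌ H⁺ + A⁻, Ka = x²/(C − x) = (9.078e-05)²/(0.275 − 9.078e-05) = 3.00e-08.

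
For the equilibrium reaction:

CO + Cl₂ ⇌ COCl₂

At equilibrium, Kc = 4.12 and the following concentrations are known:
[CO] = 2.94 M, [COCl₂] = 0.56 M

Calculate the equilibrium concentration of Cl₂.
[Cl₂] = 0.0462 M

Kc = ([COCl₂]) / ([CO] × [Cl₂]) = 4.12
[Cl₂]^1 = (product terms)/(Kc · other reactant terms) = 0.56 / (4.12 · 2.94) = 0.046232
[Cl₂] = 0.0462 M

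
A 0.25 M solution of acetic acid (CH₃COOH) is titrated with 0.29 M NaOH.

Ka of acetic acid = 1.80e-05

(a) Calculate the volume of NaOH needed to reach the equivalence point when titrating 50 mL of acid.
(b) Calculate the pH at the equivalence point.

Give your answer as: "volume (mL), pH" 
V = 43.1 mL, pH = 8.94

(a) At equivalence: moles acid = moles base.
moles acid = 0.25 × 0.05 = 0.0125 mol; V_NaOH = 0.0125/0.29 = 0.0431 L = 43.1 mL.
(b) At equivalence, all acid → conjugate base A⁻ at [A⁻] = 0.0125/0.0931 = 0.1343 M.
Kb = Kw/Ka = 1.0e-14/1.80e-05 = 5.556e-10; [OH⁻] = √(Kb·[A⁻]) = 8.636e-06; pOH = 5.06; pH = 14 − pOH = 8.94.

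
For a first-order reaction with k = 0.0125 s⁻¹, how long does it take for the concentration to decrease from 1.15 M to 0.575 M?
55.45 s

From ln[A] = ln[A]₀ - k·t: t = ln([A]₀/[A])/k = ln(1.15/0.575)/0.0125 = ln(2.0000)/0.0125 = 0.6931/0.0125 = 55.45 s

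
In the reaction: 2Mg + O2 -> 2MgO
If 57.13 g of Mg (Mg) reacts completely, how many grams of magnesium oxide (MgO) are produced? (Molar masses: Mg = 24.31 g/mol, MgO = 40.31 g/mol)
Moles of Mg = 57.13 g ÷ 24.31 g/mol = 2.35006 mol
Mole ratio: 2 mol MgO / 2 mol Mg
Moles of MgO = 2.35006 × (2/2) = 2.35006 mol
Mass of MgO = 2.35006 mol × 40.31 g/mol = 94.73 g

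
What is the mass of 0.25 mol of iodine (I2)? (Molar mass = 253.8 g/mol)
Mass = 0.25 mol × 253.8 g/mol = 63.45 g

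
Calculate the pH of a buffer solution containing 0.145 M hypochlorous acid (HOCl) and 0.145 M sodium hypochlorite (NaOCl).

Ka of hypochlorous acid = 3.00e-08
pH = 7.52

pKa = -log(3.00e-08) = 7.52. pH = pKa + log([A⁻]/[HA]) = 7.52 + log(0.145/0.145)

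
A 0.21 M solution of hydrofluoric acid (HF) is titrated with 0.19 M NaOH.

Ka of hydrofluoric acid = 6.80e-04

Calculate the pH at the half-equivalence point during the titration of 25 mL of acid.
pH = pKa = 3.17

At the half-equivalence point, [HA] = [A⁻], so by Henderson–Hasselbalch pH = pKa + log(1) = pKa.
pKa = −log(6.80e-04) = 3.17.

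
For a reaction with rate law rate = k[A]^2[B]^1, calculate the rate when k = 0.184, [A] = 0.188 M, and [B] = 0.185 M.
0.001203 M/s

rate = k·[A]^2·[B]^1 = 0.184·(0.188)^2·(0.185)^1 = 0.184·0.035344·0.185 = 0.001203 M/s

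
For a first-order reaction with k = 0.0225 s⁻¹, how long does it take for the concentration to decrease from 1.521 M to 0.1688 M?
97.71 s

From ln[A] = ln[A]₀ - k·t: t = ln([A]₀/[A])/k = ln(1.521/0.1688)/0.0225 = ln(9.0107)/0.0225 = 2.1984/0.0225 = 97.71 s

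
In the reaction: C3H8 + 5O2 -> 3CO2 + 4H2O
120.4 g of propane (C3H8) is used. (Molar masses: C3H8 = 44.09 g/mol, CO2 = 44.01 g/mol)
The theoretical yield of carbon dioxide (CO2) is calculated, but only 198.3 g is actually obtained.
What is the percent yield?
Moles of C3H8 = 120.4 g ÷ 44.09 g/mol = 2.73078 mol
Mole ratio: 3 mol CO2 / 1 mol C3H8
Moles of CO2 = 2.73078 × (3/1) = 8.19233 mol
Theoretical yield = 8.19233 mol × 44.01 g/mol = 360.54 g
Actual yield = 198.3 g
Percent yield = (198.3 / 360.54) × 100% = 55.0%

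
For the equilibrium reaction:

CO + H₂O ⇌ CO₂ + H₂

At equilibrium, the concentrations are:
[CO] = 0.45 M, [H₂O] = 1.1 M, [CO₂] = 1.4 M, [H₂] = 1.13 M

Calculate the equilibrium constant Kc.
K_c = 3.1960

Kc = ([CO₂] × [H₂]) / ([CO] × [H₂O])
   = ((1.4)·(1.13)) / ((0.45)·(1.1))
   = 1.582 / 0.495 = 3.1960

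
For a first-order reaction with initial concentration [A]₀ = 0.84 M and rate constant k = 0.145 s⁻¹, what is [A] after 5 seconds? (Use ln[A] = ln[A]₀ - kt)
0.4068 M

ln[A] = ln[A]₀ - k·t = ln(0.84) - (0.145)·(5) = -0.1744 - 0.7250 = -0.8994
[A] = e^(-0.8994) = 0.4068 M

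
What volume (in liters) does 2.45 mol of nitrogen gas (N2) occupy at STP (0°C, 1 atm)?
At STP, 1 mol of gas occupies 22.4 L
Volume = 2.45 mol × 22.4 L/mol = 54.88 L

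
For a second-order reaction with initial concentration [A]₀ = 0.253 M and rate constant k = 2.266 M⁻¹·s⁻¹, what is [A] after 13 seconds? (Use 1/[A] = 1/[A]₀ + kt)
0.0299 M

1/[A] = 1/[A]₀ + k·t = 1/0.253 + (2.266)·(13) = 3.9526 + 29.4580 = 33.4106
[A] = 1/33.4106 = 0.0299 M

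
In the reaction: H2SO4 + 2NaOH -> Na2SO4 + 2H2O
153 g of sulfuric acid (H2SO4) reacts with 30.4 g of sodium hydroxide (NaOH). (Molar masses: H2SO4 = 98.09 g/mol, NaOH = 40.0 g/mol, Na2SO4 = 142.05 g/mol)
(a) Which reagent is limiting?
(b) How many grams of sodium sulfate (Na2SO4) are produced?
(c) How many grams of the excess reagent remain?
(a) NaOH, (b) 53.98 g, (c) 115.7 g

Moles of H2SO4 = 153 g ÷ 98.09 g/mol = 1.55979 mol
Moles of NaOH = 30.4 g ÷ 40.0 g/mol = 0.76 mol
Moles ÷ coefficient: H2SO4: 1.55979/1 = 1.56, NaOH: 0.76/2 = 0.38
(a) NaOH has the smaller value, so NaOH is the limiting reagent.
(b) Moles of Na2SO4 = 0.76 mol NaOH × (1/2) = 0.38 mol; mass = 0.38 mol × 142.05 g/mol = 53.98 g
(c) H2SO4 consumed = 0.76 × (1/2) = 0.38 mol; remaining = 1.55979 − 0.38 = 1.17979 mol; mass = 1.17979 mol × 98.09 g/mol = 115.7 g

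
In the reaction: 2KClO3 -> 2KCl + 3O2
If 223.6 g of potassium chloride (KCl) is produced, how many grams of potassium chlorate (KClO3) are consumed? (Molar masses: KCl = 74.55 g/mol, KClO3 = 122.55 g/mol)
Moles of KCl = 223.6 g ÷ 74.55 g/mol = 2.99933 mol
Mole ratio: 2 mol KClO3 / 2 mol KCl
Moles of KClO3 = 2.99933 × (2/2) = 2.99933 mol
Mass of KClO3 = 2.99933 mol × 122.55 g/mol = 367.6 g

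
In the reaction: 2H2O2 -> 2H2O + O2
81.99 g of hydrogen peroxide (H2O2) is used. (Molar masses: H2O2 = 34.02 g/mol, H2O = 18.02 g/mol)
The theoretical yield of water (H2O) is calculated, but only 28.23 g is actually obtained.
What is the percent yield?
Moles of H2O2 = 81.99 g ÷ 34.02 g/mol = 2.41005 mol
Mole ratio: 2 mol H2O / 2 mol H2O2
Moles of H2O = 2.41005 × (2/2) = 2.41005 mol
Theoretical yield = 2.41005 mol × 18.02 g/mol = 43.429 g
Actual yield = 28.23 g
Percent yield = (28.23 / 43.429) × 100% = 65.0%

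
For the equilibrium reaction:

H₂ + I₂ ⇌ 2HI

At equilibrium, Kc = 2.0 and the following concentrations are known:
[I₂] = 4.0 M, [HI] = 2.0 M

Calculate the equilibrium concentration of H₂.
[H₂] = 0.5000 M

Kc = ([HI]^2) / ([H₂] × [I₂]) = 2.0
[H₂]^1 = (product terms)/(Kc · other reactant terms) = 4 / (2.0 · 4) = 0.5
[H₂] = 0.5000 M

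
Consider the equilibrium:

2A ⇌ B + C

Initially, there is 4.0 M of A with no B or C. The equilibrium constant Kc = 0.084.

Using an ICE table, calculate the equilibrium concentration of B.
[B] = 0.734 M

ICE: [A] = 4.0 − 2x, [B] = [C] = x.
Kc = x²/(4.0 − 2x)² = 0.084 ⇒ √Kc = x/(4.0 − 2x).
x = √0.084·4.0/(1 + 2√0.084) = 0.28983·4.0/1.5797 = 0.7339.
[B] = x = 0.734 M.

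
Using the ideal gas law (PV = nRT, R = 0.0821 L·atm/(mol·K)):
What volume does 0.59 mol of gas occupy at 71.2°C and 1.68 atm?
T = 71.2°C + 273.15 = 344.35 K
V = nRT/P = (0.59 × 0.0821 × 344.35) / 1.68
V = 9.93 L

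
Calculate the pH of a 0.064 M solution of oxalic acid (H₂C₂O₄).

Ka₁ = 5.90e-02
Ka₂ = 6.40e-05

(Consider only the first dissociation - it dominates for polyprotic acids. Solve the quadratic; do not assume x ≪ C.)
pH = 1.41

x² + Ka₁·x − Ka₁·C = 0 with Ka₁ = 5.90e-02, C = 0.064.
x = (−Ka₁ + √(Ka₁² + 4·Ka₁·C))/2 = 3.8663e-02 M, so pH = 1.41.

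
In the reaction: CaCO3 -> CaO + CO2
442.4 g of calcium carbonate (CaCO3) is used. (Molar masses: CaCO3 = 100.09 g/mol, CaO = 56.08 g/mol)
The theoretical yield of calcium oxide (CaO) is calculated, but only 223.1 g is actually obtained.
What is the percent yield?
Moles of CaCO3 = 442.4 g ÷ 100.09 g/mol = 4.42002 mol
Mole ratio: 1 mol CaO / 1 mol CaCO3
Moles of CaO = 4.42002 × (1/1) = 4.42002 mol
Theoretical yield = 4.42002 mol × 56.08 g/mol = 247.87 g
Actual yield = 223.1 g
Percent yield = (223.1 / 247.87) × 100% = 90.0%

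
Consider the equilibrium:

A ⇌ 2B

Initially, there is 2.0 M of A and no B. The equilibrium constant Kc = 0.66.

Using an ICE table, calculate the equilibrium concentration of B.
[B] = 0.996 M

ICE: [A] = 2.0 − x, [B] = 2x.
Kc = (2x)²/(2.0 − x) = 0.66 ⇒ 4x² + 0.66x − 1.32 = 0.
x = (−0.66 + √(0.66² + 4·4·1.32))/(2·4) = (−0.66 + √21.556)/8 = 0.49785.
[B] = 2x = 0.996 M.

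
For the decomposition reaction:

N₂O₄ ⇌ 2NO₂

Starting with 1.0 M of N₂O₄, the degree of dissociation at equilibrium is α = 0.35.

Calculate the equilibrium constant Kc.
K_c = 0.7538

x = α·[A]₀ = 0.35 × 1.0 = 0.35 M dissociated.
At eq: [N₂O₄] = 1.0 − 0.35 = 0.65 M; [NO₂] = 2x = 0.7 M.
Kc = [NO₂]²/[N₂O₄] = (0.7)²/0.65 = 0.7538.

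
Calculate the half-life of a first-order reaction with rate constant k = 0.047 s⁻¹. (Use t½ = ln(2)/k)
14.75 s

t½ = ln(2)/k = 0.6931/0.047 = 14.75 s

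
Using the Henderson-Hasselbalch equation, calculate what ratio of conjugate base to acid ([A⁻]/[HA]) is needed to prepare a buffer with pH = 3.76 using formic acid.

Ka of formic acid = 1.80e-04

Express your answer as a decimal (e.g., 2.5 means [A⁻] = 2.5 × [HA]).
[A⁻]/[HA] = 1.036

pKa = −log(1.80e-04) = 3.7447. pH = pKa + log([A⁻]/[HA]). 3.76 = 3.7447 + log(ratio). log(ratio) = 3.76 − 3.7447 = 0.0153. ratio = 10^(0.0153) = 1.036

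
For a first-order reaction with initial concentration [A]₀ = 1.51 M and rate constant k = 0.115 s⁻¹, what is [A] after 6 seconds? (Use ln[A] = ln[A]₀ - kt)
0.7574 M

ln[A] = ln[A]₀ - k·t = ln(1.51) - (0.115)·(6) = 0.4121 - 0.6900 = -0.2779
[A] = e^(-0.2779) = 0.7574 M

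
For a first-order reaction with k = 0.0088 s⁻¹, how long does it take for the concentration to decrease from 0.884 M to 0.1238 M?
223.39 s

From ln[A] = ln[A]₀ - k·t: t = ln([A]₀/[A])/k = ln(0.884/0.1238)/0.0088 = ln(7.1405)/0.0088 = 1.9658/0.0088 = 223.39 s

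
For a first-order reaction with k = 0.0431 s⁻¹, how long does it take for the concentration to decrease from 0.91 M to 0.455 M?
16.08 s

From ln[A] = ln[A]₀ - k·t: t = ln([A]₀/[A])/k = ln(0.91/0.455)/0.0431 = ln(2.0000)/0.0431 = 0.6931/0.0431 = 16.08 s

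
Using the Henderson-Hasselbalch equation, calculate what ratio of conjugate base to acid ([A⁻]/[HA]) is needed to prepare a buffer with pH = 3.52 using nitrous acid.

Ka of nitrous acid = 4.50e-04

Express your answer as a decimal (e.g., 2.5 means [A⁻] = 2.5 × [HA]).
[A⁻]/[HA] = 1.490

pKa = −log(4.50e-04) = 3.3468. pH = pKa + log([A⁻]/[HA]). 3.52 = 3.3468 + log(ratio). log(ratio) = 3.52 − 3.3468 = 0.1732. ratio = 10^(0.1732) = 1.490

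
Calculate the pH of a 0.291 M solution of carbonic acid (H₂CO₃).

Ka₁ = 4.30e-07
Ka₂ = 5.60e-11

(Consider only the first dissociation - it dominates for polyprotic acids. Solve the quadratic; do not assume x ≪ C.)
pH = 3.45

x² + Ka₁·x − Ka₁·C = 0 with Ka₁ = 4.30e-07, C = 0.291.
x = (−Ka₁ + √(Ka₁² + 4·Ka₁·C))/2 = 3.5352e-04 M, so pH = 3.45.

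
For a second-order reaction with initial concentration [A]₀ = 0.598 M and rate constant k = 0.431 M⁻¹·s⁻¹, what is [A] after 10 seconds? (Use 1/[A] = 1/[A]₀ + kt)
0.1672 M

1/[A] = 1/[A]₀ + k·t = 1/0.598 + (0.431)·(10) = 1.6722 + 4.3100 = 5.9822
[A] = 1/5.9822 = 0.1672 M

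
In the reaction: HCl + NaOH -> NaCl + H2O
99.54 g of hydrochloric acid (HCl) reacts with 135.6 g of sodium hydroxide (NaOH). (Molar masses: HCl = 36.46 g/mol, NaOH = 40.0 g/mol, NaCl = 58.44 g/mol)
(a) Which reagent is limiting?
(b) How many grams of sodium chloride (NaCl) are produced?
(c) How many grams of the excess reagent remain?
(a) HCl, (b) 159.5 g, (c) 26.4 g

Moles of HCl = 99.54 g ÷ 36.46 g/mol = 2.73012 mol
Moles of NaOH = 135.6 g ÷ 40.0 g/mol = 3.39 mol
Moles ÷ coefficient: HCl: 2.73012/1 = 2.73, NaOH: 3.39/1 = 3.39
(a) HCl has the smaller value, so HCl is the limiting reagent.
(b) Moles of NaCl = 2.73012 mol HCl × (1/1) = 2.73012 mol; mass = 2.73012 mol × 58.44 g/mol = 159.5 g
(c) NaOH consumed = 2.73012 × (1/1) = 2.73012 mol; remaining = 3.39 − 2.73012 = 0.659885 mol; mass = 0.659885 mol × 40.0 g/mol = 26.4 g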